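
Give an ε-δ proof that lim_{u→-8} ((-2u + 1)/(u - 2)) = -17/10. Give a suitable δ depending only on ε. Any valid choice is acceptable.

δ = min(5, (50/3)ε)

Fix ε > 0. We want δ > 0 with 0 < |u + 8| < δ ⇒ |(-2u + 1)/(u - 2) + 17/10| < ε.
Combining over a common denominator, (-2u + 1)/(u - 2) + 17/10 = [(-2u + 1)·(-10) − 17·(u - 2)] / [(-10)·(u - 2)] = 3(u + 8) / ((-10)(u - 2)).
So |(-2u + 1)/(u - 2) + 17/10| = 3|u + 8| / (10·|u − 2|).
Restrict δ ≤ 5. Then |u + 8| < 5 gives |u − 2| = |(u + 8) + (-10)| ≥ 10 − 5 = 5.
Hence |(-2u + 1)/(u - 2) + 17/10| < 3|u + 8|/(10·5) = (3/50)|u + 8|, which is < ε once |u + 8| < (50/3)ε.
Take δ = min(5, (50/3)ε). Then 0 < |u + 8| < δ forces both bounds, so |(-2u + 1)/(u - 2) + 17/10| < ε.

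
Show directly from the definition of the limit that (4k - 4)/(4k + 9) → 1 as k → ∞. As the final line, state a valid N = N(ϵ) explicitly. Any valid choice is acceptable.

N = (13/4)/ϵ

Let ϵ > 0 be given. For k ≥ 1, |(4k - 4)/(4k + 9) − 1| = |-52|/(4(4k + 9)) = 52/(4(4k + 9)).
Since 4k + 9 ≥ 4k for k ≥ 1, this is ≤ 52/(4·4k) = (13/4)/k.
So |(4k - 4)/(4k + 9) − 1| < ϵ whenever k > (13/4)/ϵ.
Take N = (13/4)/ϵ. If k > N then |(4k - 4)/(4k + 9) − 1| ≤ (13/4)/k < ϵ.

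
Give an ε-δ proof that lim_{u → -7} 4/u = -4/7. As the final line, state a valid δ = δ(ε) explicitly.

Let ε > 0 be given. We seek δ > 0 such that 0 < |u + 7| < δ implies |4/u + 4/7| < ε.
|4/u + 4/7| = 4·|-7 − u|/(7·|u|) = 4|u + 7|/(7|u|).
Require δ ≤ 7/2 so that |u| > 7 − 7/2 = 7/2, hence 7|u| > 49/2.
Then |4/u + 4/7| < 4|u + 7|/(49/2), which is < ε when |u + 7| < (49/8)ε.
Take δ = min(7/2, (49/8)ε). Then 0 < |u + 7| < δ gives both |u + 7| < 7/2 and |u + 7| < (49/8)ε, so |4/u + 4/7| < ε.

δ = min(7/2, (49/8)ε)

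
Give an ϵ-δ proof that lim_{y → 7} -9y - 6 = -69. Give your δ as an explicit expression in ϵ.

δ = ϵ/9

Fix ϵ > 0. We need δ > 0 so that 0 < |y − 7| < δ implies |(-9y - 6) + 69| < ϵ.
|(-9y - 6) + 69| = |-9y + 63| = 9|y − 7|.
So 9|y − 7| < ϵ exactly when |y − 7| < ϵ/9.
Choosing δ = ϵ/9 gives |(-9y - 6) + 69| = 9|y − 7| < ϵ whenever |y − 7| < δ.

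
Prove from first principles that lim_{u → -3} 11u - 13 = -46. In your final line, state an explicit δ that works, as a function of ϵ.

Let ϵ > 0 be given. We need δ > 0 so that 0 < |u + 3| < δ implies |(11u - 13) + 46| < ϵ.
|(11u - 13) + 46| = |11u + 33| = 11|u + 3|.
So 11|u + 3| < ϵ exactly when |u + 3| < ϵ/11.
Choosing δ = ϵ/11 gives |(11u - 13) + 46| = 11|u + 3| < ϵ whenever |u + 3| < δ.

δ = ϵ/11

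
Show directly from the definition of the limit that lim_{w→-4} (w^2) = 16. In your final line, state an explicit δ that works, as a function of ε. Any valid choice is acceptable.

δ = min(1, ε/9)

Let ε > 0 be given. We seek δ > 0 with 0 < |w + 4| < δ ⇒ |w^2 − 16| < ε.
Factor: w^2 − 16 = (w + 4)(w - 4), so |w^2 − 16| = |w + 4|·|w - 4|.
Restrict δ ≤ 1. Then |w + 4| < 1 gives |w| < 5, so by the triangle inequality |w - 4| ≤ 5 + 4 = 9.
Hence |w^2 − 16| ≤ 9|w + 4|, which is < ε once |w + 4| < ε/9.
Take δ = min(1, ε/9). If 0 < |w + 4| < δ then both bounds hold and |w^2 − 16| ≤ 9|w + 4| < 9·(ε/9) = ε.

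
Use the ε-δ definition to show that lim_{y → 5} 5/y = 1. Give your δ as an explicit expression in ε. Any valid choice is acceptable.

Let ε > 0 be given. We seek δ > 0 such that 0 < |y − 5| < δ implies |5/y − 1| < ε.
|5/y − 1| = 5·|5 − y|/(5·|y|) = 5|y − 5|/(5|y|).
Require δ ≤ 5/2 so that |y| > 5 − 5/2 = 5/2, hence 5|y| > 25/2.
Then |5/y − 1| < 5|y − 5|/(25/2), which is < ε when |y − 5| < (5/2)ε.
Take δ = min(5/2, (5/2)ε). Then 0 < |y − 5| < δ gives both |y − 5| < 5/2 and |y − 5| < (5/2)ε, so |5/y − 1| < ε.

δ = min(5/2, (5/2)ε)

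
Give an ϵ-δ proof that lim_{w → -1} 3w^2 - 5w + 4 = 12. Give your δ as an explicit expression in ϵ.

Fix ϵ > 0. We want δ > 0 such that 0 < |w + 1| < δ implies |(3w^2 - 5w + 4) − 12| < ϵ.
(3w^2 - 5w + 4) − 12 = 3w^2 - 5w - 8 = (w + 1)(3w - 8).
So |(3w^2 - 5w + 4) − 12| = |w + 1|·|3w - 8|.
Assume first that |w + 1| < 2, so |w| < 3. Then |3w - 8| ≤ 3·3 + 8 = 17.
Hence |(3w^2 - 5w + 4) − 12| ≤ 17|w + 1| < ϵ provided |w + 1| < ϵ/17.
Take δ = min(2, ϵ/17). Then 0 < |w + 1| < δ gives both |w + 1| < 2 and |w + 1| < ϵ/17, so |(3w^2 - 5w + 4) − 12| < ϵ.

δ = min(2, ϵ/17)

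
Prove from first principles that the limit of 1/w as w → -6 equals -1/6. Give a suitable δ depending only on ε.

δ = min(3, 18ε)

Fix ε > 0. We seek δ > 0 such that 0 < |w + 6| < δ implies |1/w + 1/6| < ε.
|1/w + 1/6| = |-6 − w|/(6·|w|) = |w + 6|/(6|w|).
Require δ ≤ 3 so that |w| > 6 − 3 = 3, hence 6|w| > 18.
Then |1/w + 1/6| < |w + 6|/18, which is < ε when |w + 6| < 18ε.
Take δ = min(3, 18ε). Then 0 < |w + 6| < δ gives both |w + 6| < 3 and |w + 6| < 18ε, so |1/w + 1/6| < ε.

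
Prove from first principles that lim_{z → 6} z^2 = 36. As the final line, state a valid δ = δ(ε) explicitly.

δ = min(2, ε/14)

Let ε > 0. We seek δ > 0 with 0 < |z − 6| < δ ⇒ |z^2 − 36| < ε.
Factor: z^2 − 36 = (z − 6)(z + 6), so |z^2 − 36| = |z − 6|·|z + 6|.
Impose δ ≤ 2 so that |z| < 8; then |z + 6| ≤ 14.
Hence |z^2 − 36| ≤ 14|z − 6|, which is < ε once |z − 6| < ε/14.
Take δ = min(2, ε/14). If 0 < |z − 6| < δ then both bounds hold and |z^2 − 36| ≤ 14|z − 6| < 14·(ε/14) = ε.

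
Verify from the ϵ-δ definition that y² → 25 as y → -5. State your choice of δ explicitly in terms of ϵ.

δ = min(2, ϵ/12)

Suppose ϵ > 0. We seek δ > 0 with 0 < |y + 5| < δ ⇒ |y² − 25| < ϵ.
Factor: y² − 25 = (y + 5)(y - 5), so |y² − 25| = |y + 5|·|y - 5|.
Impose δ ≤ 2 so that |y| < 7; then |y - 5| ≤ 12.
Hence |y² − 25| ≤ 12|y + 5|, which is < ϵ once |y + 5| < ϵ/12.
Take δ = min(2, ϵ/12). If 0 < |y + 5| < δ then both bounds hold and |y² − 25| ≤ 12|y + 5| < 12·(ϵ/12) = ϵ.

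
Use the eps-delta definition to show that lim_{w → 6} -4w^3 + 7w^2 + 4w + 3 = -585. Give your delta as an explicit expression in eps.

delta = min(1, eps/413)

Let eps > 0 be given. We want delta > 0 such that 0 < |w − 6| < delta implies |(-4w^3 + 7w^2 + 4w + 3) + 585| < eps.
(-4w^3 + 7w^2 + 4w + 3) + 585 = -4w^3 + 7w^2 + 4w + 588 = (w − 6)(-4w^2 - 17w - 98).
So |(-4w^3 + 7w^2 + 4w + 3) + 585| = |w − 6|·|-4w^2 - 17w - 98|.
Assume first that |w − 6| < 1, so |w| < 7. Then |-4w^2 - 17w - 98| ≤ 4·7^2 + 17·7 + 98 = 413.
Hence |(-4w^3 + 7w^2 + 4w + 3) + 585| ≤ 413|w − 6| < eps provided |w − 6| < eps/413.
Take delta = min(1, eps/413). Then 0 < |w − 6| < delta gives both |w − 6| < 1 and |w − 6| < eps/413, so |(-4w^3 + 7w^2 + 4w + 3) + 585| < eps.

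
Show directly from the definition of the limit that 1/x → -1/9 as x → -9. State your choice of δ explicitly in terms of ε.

Let ε > 0 be given. We seek δ > 0 such that 0 < |x + 9| < δ implies |1/x + 1/9| < ε.
|1/x + 1/9| = |-9 − x|/(9·|x|) = |x + 9|/(9|x|).
Require δ ≤ 9/2 so that |x| > 9 − 9/2 = 9/2, hence 9|x| > 81/2.
Then |1/x + 1/9| < |x + 9|/(81/2), which is < ε when |x + 9| < (81/2)ε.
Take δ = min(9/2, (81/2)ε). Then 0 < |x + 9| < δ gives both |x + 9| < 9/2 and |x + 9| < (81/2)ε, so |1/x + 1/9| < ε.

δ = min(9/2, (81/2)ε)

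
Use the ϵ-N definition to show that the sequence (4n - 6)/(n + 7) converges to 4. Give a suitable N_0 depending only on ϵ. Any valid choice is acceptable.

Let ϵ > 0. For n ≥ 1, |(4n - 6)/(n + 7) − 4| = |-34|/((n + 7)) = 34/((n + 7)).
Since n + 7 ≥ n for n ≥ 1, this is ≤ 34/(n) = 34/n.
So |(4n - 6)/(n + 7) − 4| < ϵ whenever n > 34/ϵ.
Take N_0 = 34/ϵ. If n > N_0 then |(4n - 6)/(n + 7) − 4| ≤ 34/n < ϵ.

N_0 = 34/ϵ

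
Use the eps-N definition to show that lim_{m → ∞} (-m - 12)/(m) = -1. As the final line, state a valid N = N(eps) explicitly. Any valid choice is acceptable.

N = 12/eps

Suppose eps > 0. For m ≥ 1, |(-m - 12)/(m) + 1| = |-12|/((m)) = 12/((m)).
Since m ≥ m for m ≥ 1, this is ≤ 12/(m) = 12/m.
So |(-m - 12)/(m) + 1| < eps whenever m > 12/eps.
Take N = 12/eps. If m > N then |(-m - 12)/(m) + 1| ≤ 12/m < eps.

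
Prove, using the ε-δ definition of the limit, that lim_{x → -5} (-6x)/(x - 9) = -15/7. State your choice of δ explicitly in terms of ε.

Fix ε > 0. We want δ > 0 with 0 < |x + 5| < δ ⇒ |(-6x)/(x - 9) + 15/7| < ε.
Combining over a common denominator, (-6x)/(x - 9) + 15/7 = [(-6x)·(-14) − 30·(x - 9)] / [(-14)·(x - 9)] = 54(x + 5) / ((-14)(x - 9)).
So |(-6x)/(x - 9) + 15/7| = 54|x + 5| / (14·|x − 9|).
Require δ ≤ 7, so |x − 9| ≥ |-14| − |x + 5| > 14 − 7 = 7.
Hence |(-6x)/(x - 9) + 15/7| < 54|x + 5|/(14·7) = (27/49)|x + 5|, which is < ε once |x + 5| < (49/27)ε.
Take δ = min(7, (49/27)ε). Then 0 < |x + 5| < δ forces both bounds, so |(-6x)/(x - 9) + 15/7| < ε.

δ = min(7, (49/27)ε)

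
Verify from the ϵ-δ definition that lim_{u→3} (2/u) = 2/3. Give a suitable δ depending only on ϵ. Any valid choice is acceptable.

δ = min(3/2, (9/4)ϵ)

Let ϵ > 0. We seek δ > 0 such that 0 < |u − 3| < δ implies |2/u − (2/3)| < ϵ.
|2/u − (2/3)| = 2·|3 − u|/(3·|u|) = 2|u − 3|/(3|u|).
Require δ ≤ 3/2 so that |u| > 3 − 3/2 = 3/2, hence 3|u| > 9/2.
Then |2/u − (2/3)| < 2|u − 3|/(9/2), which is < ϵ when |u − 3| < (9/4)ϵ.
Take δ = min(3/2, (9/4)ϵ). Then 0 < |u − 3| < δ gives both |u − 3| < 3/2 and |u − 3| < (9/4)ϵ, so |2/u − (2/3)| < ϵ.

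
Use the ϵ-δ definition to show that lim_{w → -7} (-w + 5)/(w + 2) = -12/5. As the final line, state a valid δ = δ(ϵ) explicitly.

δ = min(5/2, (25/14)ϵ)

Let ϵ > 0 be given. We want δ > 0 with 0 < |w + 7| < δ ⇒ |(-w + 5)/(w + 2) + 12/5| < ϵ.
Combining over a common denominator, (-w + 5)/(w + 2) + 12/5 = [(-w + 5)·(-5) − 12·(w + 2)] / [(-5)·(w + 2)] = -7(w + 7) / ((-5)(w + 2)).
So |(-w + 5)/(w + 2) + 12/5| = 7|w + 7| / (5·|w + 2|).
Restrict δ ≤ 5/2. Then |w + 7| < 5/2 gives |w + 2| = |(w + 7) + (-5)| ≥ 5 − 5/2 = 5/2.
Hence |(-w + 5)/(w + 2) + 12/5| < 7|w + 7|/(5·(5/2)) = (14/25)|w + 7|, which is < ϵ once |w + 7| < (25/14)ϵ.
Take δ = min(5/2, (25/14)ϵ). Then 0 < |w + 7| < δ forces both bounds, so |(-w + 5)/(w + 2) + 12/5| < ϵ.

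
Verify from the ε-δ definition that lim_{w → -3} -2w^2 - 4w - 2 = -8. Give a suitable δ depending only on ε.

δ = min(2, ε/12)

Fix ε > 0. We want δ > 0 such that 0 < |w + 3| < δ implies |(-2w^2 - 4w - 2) + 8| < ε.
(-2w^2 - 4w - 2) + 8 = -2w^2 - 4w + 6 = (w + 3)(-2w + 2).
So |(-2w^2 - 4w - 2) + 8| = |w + 3|·|-2w + 2|.
Assume first that |w + 3| < 2, so |w| < 5. Then |-2w + 2| ≤ 2·5 + 2 = 12.
Hence |(-2w^2 - 4w - 2) + 8| ≤ 12|w + 3| < ε provided |w + 3| < ε/12.
Take δ = min(2, ε/12). Then 0 < |w + 3| < δ gives both |w + 3| < 2 and |w + 3| < ε/12, so |(-2w^2 - 4w - 2) + 8| < ε.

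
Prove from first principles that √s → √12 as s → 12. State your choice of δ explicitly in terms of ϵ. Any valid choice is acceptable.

Fix ϵ > 0. We want δ > 0 such that 0 < |s − 12| < δ implies |√s − √12| < ϵ.
Rationalise: √s − √12 = (s − 12)/(√s + √12), so |√s − √12| = |s − 12|/(√s + √12).
Restrict δ ≤ 12 so that |s − 12| < 12 forces s > 0, and then √s + √12 > √12.
Hence |√s − √12| < |s − 12|/√12, which is < ϵ once |s − 12| < √12·ϵ.
Take δ = min(12, √12·ϵ). If 0 < |s − 12| < δ then s > 0 and |√s − √12| < |s − 12|/√12 < ϵ.

δ = min(12, √12·ϵ)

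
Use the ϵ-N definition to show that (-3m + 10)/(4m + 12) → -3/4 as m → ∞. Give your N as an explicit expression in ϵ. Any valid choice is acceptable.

N = (19/4)/ϵ

Suppose ϵ > 0. For m ≥ 1, |(-3m + 10)/(4m + 12) + 3/4| = |76|/(4(4m + 12)) = 76/(4(4m + 12)).
Since 4m + 12 ≥ 4m for m ≥ 1, this is ≤ 76/(4·4m) = (19/4)/m.
So |(-3m + 10)/(4m + 12) + 3/4| < ϵ whenever m > (19/4)/ϵ.
Take N = (19/4)/ϵ. If m > N then |(-3m + 10)/(4m + 12) + 3/4| ≤ (19/4)/m < ϵ.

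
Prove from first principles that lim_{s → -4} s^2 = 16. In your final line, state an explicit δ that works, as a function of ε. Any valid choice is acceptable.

Suppose ε > 0. We seek δ > 0 with 0 < |s + 4| < δ ⇒ |s^2 − 16| < ε.
Factor: s^2 − 16 = (s + 4)(s - 4), so |s^2 − 16| = |s + 4|·|s - 4|.
Impose δ ≤ 1 so that |s| < 5; then |s - 4| ≤ 9.
Hence |s^2 − 16| ≤ 9|s + 4|, which is < ε once |s + 4| < ε/9.
Take δ = min(1, ε/9). If 0 < |s + 4| < δ then both bounds hold and |s^2 − 16| ≤ 9|s + 4| < 9·(ε/9) = ε.

δ = min(1, ε/9)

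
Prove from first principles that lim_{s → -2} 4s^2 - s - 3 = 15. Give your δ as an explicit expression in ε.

δ = min(1, ε/21)

Suppose ε > 0. We want δ > 0 such that 0 < |s + 2| < δ implies |(4s^2 - s - 3) − 15| < ε.
(4s^2 - s - 3) − 15 = 4s^2 - s - 18 = (s + 2)(4s - 9).
So |(4s^2 - s - 3) − 15| = |s + 2|·|4s - 9|.
Assume first that |s + 2| < 1, so |s| < 3. Then |4s - 9| ≤ 4·3 + 9 = 21.
Hence |(4s^2 - s - 3) − 15| ≤ 21|s + 2| < ε provided |s + 2| < ε/21.
Choosing δ = min(1, ε/21) ensures both conditions, hence |(4s^2 - s - 3) − 15| < ε.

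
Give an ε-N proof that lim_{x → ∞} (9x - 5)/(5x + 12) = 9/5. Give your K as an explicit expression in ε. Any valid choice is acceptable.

Fix ε > 0. We seek K > 0 such that x > K implies |(9x - 5)/(5x + 12) − (9/5)| < ε.
(9x - 5)/(5x + 12) − (9/5) = (5(9x - 5) − 9(5x + 12)) / (5(5x + 12)) = -133/(5(5x + 12)).
For x > 0 we have 5x + 12 > 5x, so |(9x - 5)/(5x + 12) − (9/5)| = 133/(5(5x + 12)) < 133/(5·5x) = (133/25)/x.
Thus |(9x - 5)/(5x + 12) − (9/5)| < ε whenever x > (133/25)/ε.
Take K = (133/25)/ε. If x > K then |(9x - 5)/(5x + 12) − (9/5)| < (133/25)/x < ε.

K = (133/25)/ε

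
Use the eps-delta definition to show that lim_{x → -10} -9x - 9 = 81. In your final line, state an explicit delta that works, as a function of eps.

delta = eps/9

Fix eps > 0. We need delta > 0 so that 0 < |x + 10| < delta implies |(-9x - 9) − 81| < eps.
|(-9x - 9) − 81| = |-9x - 90| = 9|x + 10|.
Thus it suffices that |x + 10| < eps/9.
Choosing delta = eps/9 gives |(-9x - 9) − 81| = 9|x + 10| < eps whenever |x + 10| < delta.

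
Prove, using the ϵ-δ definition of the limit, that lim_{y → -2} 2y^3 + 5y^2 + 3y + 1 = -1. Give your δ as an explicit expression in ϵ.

Fix ϵ > 0. We want δ > 0 such that 0 < |y + 2| < δ implies |(2y^3 + 5y^2 + 3y + 1) + 1| < ϵ.
(2y^3 + 5y^2 + 3y + 1) + 1 = 2y^3 + 5y^2 + 3y + 2 = (y + 2)(2y^2 + y + 1).
So |(2y^3 + 5y^2 + 3y + 1) + 1| = |y + 2|·|2y^2 + y + 1|.
Assume first that |y + 2| < 1, so |y| < 3. Then |2y^2 + y + 1| ≤ 2·3^2 + 3 + 1 = 22.
Hence |(2y^3 + 5y^2 + 3y + 1) + 1| ≤ 22|y + 2| < ϵ provided |y + 2| < ϵ/22.
Take δ = min(1, ϵ/22). Then 0 < |y + 2| < δ gives both |y + 2| < 1 and |y + 2| < ϵ/22, so |(2y^3 + 5y^2 + 3y + 1) + 1| < ϵ.

δ = min(1, ϵ/22)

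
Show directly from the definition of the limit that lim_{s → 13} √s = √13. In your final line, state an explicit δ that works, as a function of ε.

Fix ε > 0. We want δ > 0 such that 0 < |s − 13| < δ implies |√s − √13| < ε.
Multiplying by the conjugate, |√s − √13| = |s − 13|/(√s + √13).
Restrict δ ≤ 13 so that |s − 13| < 13 forces s > 0, and then √s + √13 > √13.
Hence |√s − √13| < |s − 13|/√13, which is < ε once |s − 13| < √13·ε.
Take δ = min(13, √13·ε). If 0 < |s − 13| < δ then s > 0 and |√s − √13| < |s − 13|/√13 < ε.

δ = min(13, √13·ε)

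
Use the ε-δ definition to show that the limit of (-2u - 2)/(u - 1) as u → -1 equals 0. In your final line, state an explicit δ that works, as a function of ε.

Let ε > 0 be given. We want δ > 0 with 0 < |u + 1| < δ ⇒ |(-2u - 2)/(u - 1) − 0| < ε.
Combining over a common denominator, (-2u - 2)/(u - 1) − 0 = [(-2u - 2)·(-2) − 0·(u - 1)] / [(-2)·(u - 1)] = 4(u + 1) / ((-2)(u - 1)).
So |(-2u - 2)/(u - 1) − 0| = 4|u + 1| / (2·|u − 1|).
Require δ ≤ 1, so |u − 1| ≥ |-2| − |u + 1| > 2 − 1 = 1.
Hence |(-2u - 2)/(u - 1) − 0| < 4|u + 1|/(2·1) = 2|u + 1|, which is < ε once |u + 1| < (1/2)ε.
Take δ = min(1, (1/2)ε). Then 0 < |u + 1| < δ forces both bounds, so |(-2u - 2)/(u - 1) − 0| < ε.

δ = min(1, (1/2)ε)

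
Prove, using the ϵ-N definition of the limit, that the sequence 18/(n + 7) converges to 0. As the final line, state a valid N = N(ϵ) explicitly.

N = 18/ϵ

Fix ϵ > 0. For n ≥ 1, |18/(n + 7) − 0| = 18/(n + 7) ≤ 18/n.
We need 18/n < ϵ, i.e. n > 18/ϵ.
Take N = 18/ϵ. If n > N then |18/(n + 7)| ≤ 18/n < ϵ.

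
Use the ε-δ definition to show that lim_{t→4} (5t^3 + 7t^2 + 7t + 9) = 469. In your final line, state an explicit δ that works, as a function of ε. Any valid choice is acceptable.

δ = min(1, ε/375)

Let ε > 0 be given. We want δ > 0 such that 0 < |t − 4| < δ implies |(5t^3 + 7t^2 + 7t + 9) − 469| < ε.
(5t^3 + 7t^2 + 7t + 9) − 469 = 5t^3 + 7t^2 + 7t - 460 = (t − 4)(5t^2 + 27t + 115).
So |(5t^3 + 7t^2 + 7t + 9) − 469| = |t − 4|·|5t^2 + 27t + 115|.
Assume first that |t − 4| < 1, so |t| < 5. Then |5t^2 + 27t + 115| ≤ 5·5^2 + 27·5 + 115 = 375.
Hence |(5t^3 + 7t^2 + 7t + 9) − 469| ≤ 375|t − 4| < ε provided |t − 4| < ε/375.
Take δ = min(1, ε/375). Then 0 < |t − 4| < δ gives both |t − 4| < 1 and |t − 4| < ε/375, so |(5t^3 + 7t^2 + 7t + 9) − 469| < ε.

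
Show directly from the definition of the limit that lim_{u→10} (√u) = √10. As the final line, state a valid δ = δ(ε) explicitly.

δ = min(10, √10·ε)

Let ε > 0 be given. We want δ > 0 such that 0 < |u − 10| < δ implies |√u − √10| < ε.
Rationalise: √u − √10 = (u − 10)/(√u + √10), so |√u − √10| = |u − 10|/(√u + √10).
Restrict δ ≤ 10 so that |u − 10| < 10 forces u > 0, and then √u + √10 > √10.
Hence |√u − √10| < |u − 10|/√10, which is < ε once |u − 10| < √10·ε.
Take δ = min(10, √10·ε). If 0 < |u − 10| < δ then u > 0 and |√u − √10| < |u − 10|/√10 < ε.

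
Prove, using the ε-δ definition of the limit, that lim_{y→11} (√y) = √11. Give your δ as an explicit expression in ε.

Let ε > 0 be given. We want δ > 0 such that 0 < |y − 11| < δ implies |√y − √11| < ε.
Multiplying by the conjugate, |√y − √11| = |y − 11|/(√y + √11).
Restrict δ ≤ 11 so that |y − 11| < 11 forces y > 0, and then √y + √11 > √11.
Hence |√y − √11| < |y − 11|/√11, which is < ε once |y − 11| < √11·ε.
Take δ = min(11, √11·ε). If 0 < |y − 11| < δ then y > 0 and |√y − √11| < |y − 11|/√11 < ε.

δ = min(11, √11·ε)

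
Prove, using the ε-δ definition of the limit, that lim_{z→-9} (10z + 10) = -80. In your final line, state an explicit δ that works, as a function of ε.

δ = ε/10

Suppose ε > 0. We need δ > 0 so that 0 < |z + 9| < δ implies |(10z + 10) + 80| < ε.
Since (10z + 10) + 80 = 10(z + 9), we have |(10z + 10) + 80| = 10|z + 9|.
Thus it suffices that |z + 9| < ε/10.
Take δ = ε/10. If 0 < |z + 9| < δ then |(10z + 10) + 80| = 10|z + 9| < 10·(ε/10) = ε.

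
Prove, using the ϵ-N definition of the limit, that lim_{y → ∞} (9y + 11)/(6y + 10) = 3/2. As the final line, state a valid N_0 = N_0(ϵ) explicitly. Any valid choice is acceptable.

Let ϵ > 0. We seek N_0 > 0 such that y > N_0 implies |(9y + 11)/(6y + 10) − (3/2)| < ϵ.
(9y + 11)/(6y + 10) − (3/2) = (6(9y + 11) − 9(6y + 10)) / (6(6y + 10)) = -24/(6(6y + 10)).
For y > 0 we have 6y + 10 > 6y, so |(9y + 11)/(6y + 10) − (3/2)| = 24/(6(6y + 10)) < 24/(6·6y) = (2/3)/y.
Thus |(9y + 11)/(6y + 10) − (3/2)| < ϵ whenever y > (2/3)/ϵ.
Take N_0 = (2/3)/ϵ. If y > N_0 then |(9y + 11)/(6y + 10) − (3/2)| < (2/3)/y < ϵ.

N_0 = (2/3)/ϵ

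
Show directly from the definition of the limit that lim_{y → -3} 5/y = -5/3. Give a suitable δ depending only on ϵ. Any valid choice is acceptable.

Suppose ϵ > 0. We seek δ > 0 such that 0 < |y + 3| < δ implies |5/y + 5/3| < ϵ.
|5/y + 5/3| = 5·|-3 − y|/(3·|y|) = 5|y + 3|/(3|y|).
Restrict δ ≤ 3/2. Then |y + 3| < 3/2 gives |y| > 3/2, so 3|y| > 9/2.
Then |5/y + 5/3| < 5|y + 3|/(9/2), which is < ϵ when |y + 3| < (9/10)ϵ.
Take δ = min(3/2, (9/10)ϵ). Then 0 < |y + 3| < δ gives both |y + 3| < 3/2 and |y + 3| < (9/10)ϵ, so |5/y + 5/3| < ϵ.

δ = min(3/2, (9/10)ϵ)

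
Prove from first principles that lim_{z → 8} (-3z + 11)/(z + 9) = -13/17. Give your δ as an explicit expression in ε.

Let ε > 0. We want δ > 0 with 0 < |z − 8| < δ ⇒ |(-3z + 11)/(z + 9) + 13/17| < ε.
Combining over a common denominator, (-3z + 11)/(z + 9) + 13/17 = [(-3z + 11)·17 − (-13)·(z + 9)] / [17·(z + 9)] = -38(z − 8) / (17(z + 9)).
So |(-3z + 11)/(z + 9) + 13/17| = 38|z − 8| / (17·|z + 9|).
Require δ ≤ 17/2, so |z + 9| ≥ |17| − |z − 8| > 17 − 17/2 = 17/2.
Hence |(-3z + 11)/(z + 9) + 13/17| < 38|z − 8|/(17·(17/2)) = (76/289)|z − 8|, which is < ε once |z − 8| < (289/76)ε.
Take δ = min(17/2, (289/76)ε). Then 0 < |z − 8| < δ forces both bounds, so |(-3z + 11)/(z + 9) + 13/17| < ε.

δ = min(17/2, (289/76)ε)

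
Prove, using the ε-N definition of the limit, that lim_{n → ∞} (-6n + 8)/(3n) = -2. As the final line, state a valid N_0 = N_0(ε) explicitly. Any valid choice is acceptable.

Suppose ε > 0. For n ≥ 1, |(-6n + 8)/(3n) + 2| = |24|/(3(3n)) = 24/(3(3n)).
Since 3n ≥ 3n for n ≥ 1, this is ≤ 24/(3·3n) = (8/3)/n.
So |(-6n + 8)/(3n) + 2| < ε whenever n > (8/3)/ε.
Take N_0 = (8/3)/ε. If n > N_0 then |(-6n + 8)/(3n) + 2| ≤ (8/3)/n < ε.

N_0 = (8/3)/ε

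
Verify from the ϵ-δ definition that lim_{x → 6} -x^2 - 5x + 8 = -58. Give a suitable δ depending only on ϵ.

Let ϵ > 0 be given. We want δ > 0 such that 0 < |x − 6| < δ implies |(-x^2 - 5x + 8) + 58| < ϵ.
(-x^2 - 5x + 8) + 58 = -x^2 - 5x + 66 = (x − 6)(-x - 11).
So |(-x^2 - 5x + 8) + 58| = |x − 6|·|-x - 11|.
Require δ ≤ 2. Then |x − 6| < 2 gives |x| < 8, and by the triangle inequality |-x - 11| ≤ 8 + 11 = 19.
Hence |(-x^2 - 5x + 8) + 58| ≤ 19|x − 6| < ϵ provided |x − 6| < ϵ/19.
Choosing δ = min(2, ϵ/19) ensures both conditions, hence |(-x^2 - 5x + 8) + 58| < ϵ.

δ = min(2, ϵ/19)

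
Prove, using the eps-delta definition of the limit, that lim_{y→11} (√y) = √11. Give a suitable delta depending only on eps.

Let eps > 0. We want delta > 0 such that 0 < |y − 11| < delta implies |√y − √11| < eps.
Multiplying by the conjugate, |√y − √11| = |y − 11|/(√y + √11).
Restrict delta ≤ 11 so that |y − 11| < 11 forces y > 0, and then √y + √11 > √11.
Hence |√y − √11| < |y − 11|/√11, which is < eps once |y − 11| < √11·eps.
Take delta = min(11, √11·eps). If 0 < |y − 11| < delta then y > 0 and |√y − √11| < |y − 11|/√11 < eps.

delta = min(11, √11·eps)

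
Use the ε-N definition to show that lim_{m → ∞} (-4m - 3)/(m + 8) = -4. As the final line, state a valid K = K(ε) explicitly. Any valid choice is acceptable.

Suppose ε > 0. For m ≥ 1, |(-4m - 3)/(m + 8) + 4| = |29|/((m + 8)) = 29/((m + 8)).
Since m + 8 ≥ m for m ≥ 1, this is ≤ 29/(m) = 29/m.
So |(-4m - 3)/(m + 8) + 4| < ε whenever m > 29/ε.
Take K = 29/ε. If m > K then |(-4m - 3)/(m + 8) + 4| ≤ 29/m < ε.

K = 29/ε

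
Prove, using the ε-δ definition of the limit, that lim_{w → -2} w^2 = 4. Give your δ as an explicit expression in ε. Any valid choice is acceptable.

δ = min(2, ε/6)

Let ε > 0. We seek δ > 0 with 0 < |w + 2| < δ ⇒ |w^2 − 4| < ε.
Factor: w^2 − 4 = (w + 2)(w - 2), so |w^2 − 4| = |w + 2|·|w - 2|.
Impose δ ≤ 2 so that |w| < 4; then |w - 2| ≤ 6.
Hence |w^2 − 4| ≤ 6|w + 2|, which is < ε once |w + 2| < ε/6.
Take δ = min(2, ε/6). If 0 < |w + 2| < δ then both bounds hold and |w^2 − 4| ≤ 6|w + 2| < 6·(ε/6) = ε.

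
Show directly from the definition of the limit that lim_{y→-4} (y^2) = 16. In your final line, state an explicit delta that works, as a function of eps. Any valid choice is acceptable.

delta = min(2, eps/10)

Let eps > 0 be given. We seek delta > 0 with 0 < |y + 4| < delta ⇒ |y^2 − 16| < eps.
Factor: y^2 − 16 = (y + 4)(y - 4), so |y^2 − 16| = |y + 4|·|y - 4|.
Restrict delta ≤ 2. Then |y + 4| < 2 gives |y| < 6, so by the triangle inequality |y - 4| ≤ 6 + 4 = 10.
Hence |y^2 − 16| ≤ 10|y + 4|, which is < eps once |y + 4| < eps/10.
Take delta = min(2, eps/10). If 0 < |y + 4| < delta then both bounds hold and |y^2 − 16| ≤ 10|y + 4| < 10·(eps/10) = eps.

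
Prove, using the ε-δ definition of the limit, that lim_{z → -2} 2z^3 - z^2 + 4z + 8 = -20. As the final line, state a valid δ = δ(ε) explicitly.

δ = min(1, ε/47)

Suppose ε > 0. We want δ > 0 such that 0 < |z + 2| < δ implies |(2z^3 - z^2 + 4z + 8) + 20| < ε.
(2z^3 - z^2 + 4z + 8) + 20 = 2z^3 - z^2 + 4z + 28 = (z + 2)(2z^2 - 5z + 14).
So |(2z^3 - z^2 + 4z + 8) + 20| = |z + 2|·|2z^2 - 5z + 14|.
Require δ ≤ 1. Then |z + 2| < 1 gives |z| < 3, and by the triangle inequality |2z^2 - 5z + 14| ≤ 2·3^2 + 5·3 + 14 = 47.
Hence |(2z^3 - z^2 + 4z + 8) + 20| ≤ 47|z + 2| < ε provided |z + 2| < ε/47.
Take δ = min(1, ε/47). Then 0 < |z + 2| < δ gives both |z + 2| < 1 and |z + 2| < ε/47, so |(2z^3 - z^2 + 4z + 8) + 20| < ε.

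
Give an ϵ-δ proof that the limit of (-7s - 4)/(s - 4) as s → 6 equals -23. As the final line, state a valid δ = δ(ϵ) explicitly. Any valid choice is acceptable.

Fix ϵ > 0. We want δ > 0 with 0 < |s − 6| < δ ⇒ |(-7s - 4)/(s - 4) + 23| < ϵ.
Combining over a common denominator, (-7s - 4)/(s - 4) + 23 = [(-7s - 4)·2 − (-46)·(s - 4)] / [2·(s - 4)] = 32(s − 6) / (2(s - 4)).
So |(-7s - 4)/(s - 4) + 23| = 32|s − 6| / (2·|s − 4|).
Restrict δ ≤ 1. Then |s − 6| < 1 gives |s − 4| = |(s − 6) + 2| ≥ 2 − 1 = 1.
Hence |(-7s - 4)/(s - 4) + 23| < 32|s − 6|/(2·1) = 16|s − 6|, which is < ϵ once |s − 6| < (1/16)ϵ.
Take δ = min(1, (1/16)ϵ). Then 0 < |s − 6| < δ forces both bounds, so |(-7s - 4)/(s - 4) + 23| < ϵ.

δ = min(1, (1/16)ϵ)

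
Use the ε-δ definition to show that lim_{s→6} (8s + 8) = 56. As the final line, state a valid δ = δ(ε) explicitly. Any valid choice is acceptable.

Let ε > 0 be given. We need δ > 0 so that 0 < |s − 6| < δ implies |(8s + 8) − 56| < ε.
|(8s + 8) − 56| = |8s - 48| = 8|s − 6|.
Thus it suffices that |s − 6| < ε/8.
Choosing δ = ε/8 gives |(8s + 8) − 56| = 8|s − 6| < ε whenever |s − 6| < δ.

δ = ε/8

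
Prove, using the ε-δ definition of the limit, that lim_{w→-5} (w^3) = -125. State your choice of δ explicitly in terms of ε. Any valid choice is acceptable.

δ = min(1, ε/91)

Fix ε > 0. We seek δ > 0 with 0 < |w + 5| < δ ⇒ |w^3 + 125| < ε.
Factor: w^3 + 125 = (w + 5)(w^2 - 5w + 25), so |w^3 + 125| = |w + 5|·|w^2 - 5w + 25|.
Restrict δ ≤ 1. Then |w + 5| < 1 gives |w| < 6, so by the triangle inequality |w^2 - 5w + 25| ≤ 6^2 + 5·6 + 25 = 91.
Hence |w^3 + 125| ≤ 91|w + 5|, which is < ε once |w + 5| < ε/91.
Take δ = min(1, ε/91). If 0 < |w + 5| < δ then both bounds hold and |w^3 + 125| ≤ 91|w + 5| < 91·(ε/91) = ε.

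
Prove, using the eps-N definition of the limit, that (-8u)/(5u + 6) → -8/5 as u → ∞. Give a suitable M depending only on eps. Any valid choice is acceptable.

M = (48/25)/eps

Let eps > 0 be given. We seek M > 0 such that u > M implies |(-8u)/(5u + 6) + 8/5| < eps.
(-8u)/(5u + 6) + 8/5 = (5(-8u) − (-8)(5u + 6)) / (5(5u + 6)) = 48/(5(5u + 6)).
For u > 0 we have 5u + 6 > 5u, so |(-8u)/(5u + 6) + 8/5| = 48/(5(5u + 6)) < 48/(5·5u) = (48/25)/u.
Thus |(-8u)/(5u + 6) + 8/5| < eps whenever u > (48/25)/eps.
Take M = (48/25)/eps. If u > M then |(-8u)/(5u + 6) + 8/5| < (48/25)/u < eps.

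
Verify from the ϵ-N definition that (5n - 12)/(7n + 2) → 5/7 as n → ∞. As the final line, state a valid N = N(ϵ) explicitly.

N = (94/49)/ϵ

Suppose ϵ > 0. For n ≥ 1, |(5n - 12)/(7n + 2) − (5/7)| = |-94|/(7(7n + 2)) = 94/(7(7n + 2)).
Since 7n + 2 ≥ 7n for n ≥ 1, this is ≤ 94/(7·7n) = (94/49)/n.
So |(5n - 12)/(7n + 2) − (5/7)| < ϵ whenever n > (94/49)/ϵ.
Take N = (94/49)/ϵ. If n > N then |(5n - 12)/(7n + 2) − (5/7)| ≤ (94/49)/n < ϵ.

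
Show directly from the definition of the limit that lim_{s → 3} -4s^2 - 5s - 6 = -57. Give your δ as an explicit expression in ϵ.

δ = min(2, ϵ/37)

Let ϵ > 0 be given. We want δ > 0 such that 0 < |s − 3| < δ implies |(-4s^2 - 5s - 6) + 57| < ϵ.
(-4s^2 - 5s - 6) + 57 = -4s^2 - 5s + 51 = (s − 3)(-4s - 17).
So |(-4s^2 - 5s - 6) + 57| = |s − 3|·|-4s - 17|.
Assume first that |s − 3| < 2, so |s| < 5. Then |-4s - 17| ≤ 4·5 + 17 = 37.
Hence |(-4s^2 - 5s - 6) + 57| ≤ 37|s − 3| < ϵ provided |s − 3| < ϵ/37.
Take δ = min(2, ϵ/37). Then 0 < |s − 3| < δ gives both |s − 3| < 2 and |s − 3| < ϵ/37, so |(-4s^2 - 5s - 6) + 57| < ϵ.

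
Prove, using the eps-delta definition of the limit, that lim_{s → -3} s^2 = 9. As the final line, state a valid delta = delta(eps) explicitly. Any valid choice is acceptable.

Fix eps > 0. We seek delta > 0 with 0 < |s + 3| < delta ⇒ |s^2 − 9| < eps.
Factor: s^2 − 9 = (s + 3)(s - 3), so |s^2 − 9| = |s + 3|·|s - 3|.
Impose delta ≤ 1 so that |s| < 4; then |s - 3| ≤ 7.
Hence |s^2 − 9| ≤ 7|s + 3|, which is < eps once |s + 3| < eps/7.
Take delta = min(1, eps/7). If 0 < |s + 3| < delta then both bounds hold and |s^2 − 9| ≤ 7|s + 3| < 7·(eps/7) = eps.

delta = min(1, eps/7)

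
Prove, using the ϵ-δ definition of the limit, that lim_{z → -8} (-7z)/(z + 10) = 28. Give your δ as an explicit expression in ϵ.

δ = min(1, (1/35)ϵ)

Suppose ϵ > 0. We want δ > 0 with 0 < |z + 8| < δ ⇒ |(-7z)/(z + 10) − 28| < ϵ.
Combining over a common denominator, (-7z)/(z + 10) − 28 = [(-7z)·2 − 56·(z + 10)] / [2·(z + 10)] = -70(z + 8) / (2(z + 10)).
So |(-7z)/(z + 10) − 28| = 70|z + 8| / (2·|z + 10|).
Require δ ≤ 1, so |z + 10| ≥ |2| − |z + 8| > 2 − 1 = 1.
Hence |(-7z)/(z + 10) − 28| < 70|z + 8|/(2·1) = 35|z + 8|, which is < ϵ once |z + 8| < (1/35)ϵ.
Take δ = min(1, (1/35)ϵ). Then 0 < |z + 8| < δ forces both bounds, so |(-7z)/(z + 10) − 28| < ϵ.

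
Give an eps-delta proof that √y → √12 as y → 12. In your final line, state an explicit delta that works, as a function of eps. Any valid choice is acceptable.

Suppose eps > 0. We want delta > 0 such that 0 < |y − 12| < delta implies |√y − √12| < eps.
Rationalise: √y − √12 = (y − 12)/(√y + √12), so |√y − √12| = |y − 12|/(√y + √12).
Restrict delta ≤ 12 so that |y − 12| < 12 forces y > 0, and then √y + √12 > √12.
Hence |√y − √12| < |y − 12|/√12, which is < eps once |y − 12| < √12·eps.
Take delta = min(12, √12·eps). If 0 < |y − 12| < delta then y > 0 and |√y − √12| < |y − 12|/√12 < eps.

delta = min(12, √12·eps)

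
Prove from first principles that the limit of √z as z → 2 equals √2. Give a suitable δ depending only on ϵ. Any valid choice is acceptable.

δ = min(2, √2·ϵ)

Suppose ϵ > 0. We want δ > 0 such that 0 < |z − 2| < δ implies |√z − √2| < ϵ.
Rationalise: √z − √2 = (z − 2)/(√z + √2), so |√z − √2| = |z − 2|/(√z + √2).
Restrict δ ≤ 2 so that |z − 2| < 2 forces z > 0, and then √z + √2 > √2.
Hence |√z − √2| < |z − 2|/√2, which is < ϵ once |z − 2| < √2·ϵ.
Take δ = min(2, √2·ϵ). If 0 < |z − 2| < δ then z > 0 and |√z − √2| < |z − 2|/√2 < ϵ.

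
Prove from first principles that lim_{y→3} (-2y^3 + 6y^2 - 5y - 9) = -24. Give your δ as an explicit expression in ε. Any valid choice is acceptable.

Let ε > 0 be given. We want δ > 0 such that 0 < |y − 3| < δ implies |(-2y^3 + 6y^2 - 5y - 9) + 24| < ε.
(-2y^3 + 6y^2 - 5y - 9) + 24 = -2y^3 + 6y^2 - 5y + 15 = (y − 3)(-2y^2 - 5).
So |(-2y^3 + 6y^2 - 5y - 9) + 24| = |y − 3|·|-2y^2 - 5|.
Require δ ≤ 1. Then |y − 3| < 1 gives |y| < 4, and by the triangle inequality |-2y^2 - 5| ≤ 2·4^2 + 5 = 37.
Hence |(-2y^3 + 6y^2 - 5y - 9) + 24| ≤ 37|y − 3| < ε provided |y − 3| < ε/37.
Take δ = min(1, ε/37). Then 0 < |y − 3| < δ gives both |y − 3| < 1 and |y − 3| < ε/37, so |(-2y^3 + 6y^2 - 5y - 9) + 24| < ε.

δ = min(1, ε/37)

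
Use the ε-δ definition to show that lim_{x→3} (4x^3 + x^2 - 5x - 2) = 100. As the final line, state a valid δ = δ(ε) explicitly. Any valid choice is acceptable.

δ = min(2, ε/199)

Let ε > 0 be given. We want δ > 0 such that 0 < |x − 3| < δ implies |(4x^3 + x^2 - 5x - 2) − 100| < ε.
(4x^3 + x^2 - 5x - 2) − 100 = 4x^3 + x^2 - 5x - 102 = (x − 3)(4x^2 + 13x + 34).
So |(4x^3 + x^2 - 5x - 2) − 100| = |x − 3|·|4x^2 + 13x + 34|.
Assume first that |x − 3| < 2, so |x| < 5. Then |4x^2 + 13x + 34| ≤ 4·5^2 + 13·5 + 34 = 199.
Hence |(4x^3 + x^2 - 5x - 2) − 100| ≤ 199|x − 3| < ε provided |x − 3| < ε/199.
Take δ = min(2, ε/199). Then 0 < |x − 3| < δ gives both |x − 3| < 2 and |x − 3| < ε/199, so |(4x^3 + x^2 - 5x - 2) − 100| < ε.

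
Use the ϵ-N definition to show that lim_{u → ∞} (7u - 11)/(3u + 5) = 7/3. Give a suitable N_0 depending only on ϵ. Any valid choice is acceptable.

Let ϵ > 0. We seek N_0 > 0 such that u > N_0 implies |(7u - 11)/(3u + 5) − (7/3)| < ϵ.
(7u - 11)/(3u + 5) − (7/3) = (3(7u - 11) − 7(3u + 5)) / (3(3u + 5)) = -68/(3(3u + 5)).
For u > 0 we have 3u + 5 > 3u, so |(7u - 11)/(3u + 5) − (7/3)| = 68/(3(3u + 5)) < 68/(3·3u) = (68/9)/u.
Thus |(7u - 11)/(3u + 5) − (7/3)| < ϵ whenever u > (68/9)/ϵ.
Take N_0 = (68/9)/ϵ. If u > N_0 then |(7u - 11)/(3u + 5) − (7/3)| < (68/9)/u < ϵ.

N_0 = (68/9)/ϵ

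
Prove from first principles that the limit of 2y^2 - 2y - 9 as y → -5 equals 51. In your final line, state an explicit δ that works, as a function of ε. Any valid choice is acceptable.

Fix ε > 0. We want δ > 0 such that 0 < |y + 5| < δ implies |(2y^2 - 2y - 9) − 51| < ε.
(2y^2 - 2y - 9) − 51 = 2y^2 - 2y - 60 = (y + 5)(2y - 12).
So |(2y^2 - 2y - 9) − 51| = |y + 5|·|2y - 12|.
Require δ ≤ 1. Then |y + 5| < 1 gives |y| < 6, and by the triangle inequality |2y - 12| ≤ 2·6 + 12 = 24.
Hence |(2y^2 - 2y - 9) − 51| ≤ 24|y + 5| < ε provided |y + 5| < ε/24.
Take δ = min(1, ε/24). Then 0 < |y + 5| < δ gives both |y + 5| < 1 and |y + 5| < ε/24, so |(2y^2 - 2y - 9) − 51| < ε.

δ = min(1, ε/24)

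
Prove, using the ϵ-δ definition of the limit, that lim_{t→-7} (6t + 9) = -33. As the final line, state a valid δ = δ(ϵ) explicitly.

Let ϵ > 0 be given. We need δ > 0 so that 0 < |t + 7| < δ implies |(6t + 9) + 33| < ϵ.
Since (6t + 9) + 33 = 6(t + 7), we have |(6t + 9) + 33| = 6|t + 7|.
Thus it suffices that |t + 7| < ϵ/6.
Choosing δ = ϵ/6 gives |(6t + 9) + 33| = 6|t + 7| < ϵ whenever |t + 7| < δ.

δ = ϵ/6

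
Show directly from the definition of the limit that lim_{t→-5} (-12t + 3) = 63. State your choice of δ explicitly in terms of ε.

δ = ε/12

Fix ε > 0. We need δ > 0 so that 0 < |t + 5| < δ implies |(-12t + 3) − 63| < ε.
Since (-12t + 3) − 63 = -12(t + 5), we have |(-12t + 3) − 63| = 12|t + 5|.
Thus it suffices that |t + 5| < ε/12.
Choosing δ = ε/12 gives |(-12t + 3) − 63| = 12|t + 5| < ε whenever |t + 5| < δ.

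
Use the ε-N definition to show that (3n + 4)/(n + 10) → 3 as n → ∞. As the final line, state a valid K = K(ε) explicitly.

Fix ε > 0. For n ≥ 1, |(3n + 4)/(n + 10) − 3| = |-26|/((n + 10)) = 26/((n + 10)).
Since n + 10 ≥ n for n ≥ 1, this is ≤ 26/(n) = 26/n.
So |(3n + 4)/(n + 10) − 3| < ε whenever n > 26/ε.
Take K = 26/ε. If n > K then |(3n + 4)/(n + 10) − 3| ≤ 26/n < ε.

K = 26/ε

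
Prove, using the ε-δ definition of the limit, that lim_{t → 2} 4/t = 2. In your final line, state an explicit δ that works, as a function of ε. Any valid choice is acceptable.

Let ε > 0 be given. We seek δ > 0 such that 0 < |t − 2| < δ implies |4/t − 2| < ε.
|4/t − 2| = 4·|2 − t|/(2·|t|) = 4|t − 2|/(2|t|).
Require δ ≤ 1 so that |t| > 2 − 1 = 1, hence 2|t| > 2.
Then |4/t − 2| < 4|t − 2|/2, which is < ε when |t − 2| < (1/2)ε.
Take δ = min(1, (1/2)ε). Then 0 < |t − 2| < δ gives both |t − 2| < 1 and |t − 2| < (1/2)ε, so |4/t − 2| < ε.

δ = min(1, (1/2)ε)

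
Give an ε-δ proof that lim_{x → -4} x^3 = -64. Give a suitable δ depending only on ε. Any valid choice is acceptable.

Let ε > 0. We seek δ > 0 with 0 < |x + 4| < δ ⇒ |x^3 + 64| < ε.
Factor: x^3 + 64 = (x + 4)(x^2 - 4x + 16), so |x^3 + 64| = |x + 4|·|x^2 - 4x + 16|.
Restrict δ ≤ 1. Then |x + 4| < 1 gives |x| < 5, so by the triangle inequality |x^2 - 4x + 16| ≤ 5^2 + 4·5 + 16 = 61.
Hence |x^3 + 64| ≤ 61|x + 4|, which is < ε once |x + 4| < ε/61.
Take δ = min(1, ε/61). If 0 < |x + 4| < δ then both bounds hold and |x^3 + 64| ≤ 61|x + 4| < 61·(ε/61) = ε.

δ = min(1, ε/61)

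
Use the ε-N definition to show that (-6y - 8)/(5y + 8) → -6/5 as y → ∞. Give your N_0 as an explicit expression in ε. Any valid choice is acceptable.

N_0 = (8/25)/ε

Suppose ε > 0. We seek N_0 > 0 such that y > N_0 implies |(-6y - 8)/(5y + 8) + 6/5| < ε.
(-6y - 8)/(5y + 8) + 6/5 = (5(-6y - 8) − (-6)(5y + 8)) / (5(5y + 8)) = 8/(5(5y + 8)).
For y > 0 we have 5y + 8 > 5y, so |(-6y - 8)/(5y + 8) + 6/5| = 8/(5(5y + 8)) < 8/(5·5y) = (8/25)/y.
Thus |(-6y - 8)/(5y + 8) + 6/5| < ε whenever y > (8/25)/ε.
Take N_0 = (8/25)/ε. If y > N_0 then |(-6y - 8)/(5y + 8) + 6/5| < (8/25)/y < ε.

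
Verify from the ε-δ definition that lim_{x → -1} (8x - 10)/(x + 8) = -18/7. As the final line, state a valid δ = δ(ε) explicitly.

δ = min(7/2, (49/148)ε)

Suppose ε > 0. We want δ > 0 with 0 < |x + 1| < δ ⇒ |(8x - 10)/(x + 8) + 18/7| < ε.
Combining over a common denominator, (8x - 10)/(x + 8) + 18/7 = [(8x - 10)·7 − (-18)·(x + 8)] / [7·(x + 8)] = 74(x + 1) / (7(x + 8)).
So |(8x - 10)/(x + 8) + 18/7| = 74|x + 1| / (7·|x + 8|).
Restrict δ ≤ 7/2. Then |x + 1| < 7/2 gives |x + 8| = |(x + 1) + 7| ≥ 7 − 7/2 = 7/2.
Hence |(8x - 10)/(x + 8) + 18/7| < 74|x + 1|/(7·(7/2)) = (148/49)|x + 1|, which is < ε once |x + 1| < (49/148)ε.
Take δ = min(7/2, (49/148)ε). Then 0 < |x + 1| < δ forces both bounds, so |(8x - 10)/(x + 8) + 18/7| < ε.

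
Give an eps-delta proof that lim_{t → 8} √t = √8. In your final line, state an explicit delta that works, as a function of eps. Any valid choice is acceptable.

Fix eps > 0. We want delta > 0 such that 0 < |t − 8| < delta implies |√t − √8| < eps.
Rationalise: √t − √8 = (t − 8)/(√t + √8), so |√t − √8| = |t − 8|/(√t + √8).
Restrict delta ≤ 8 so that |t − 8| < 8 forces t > 0, and then √t + √8 > √8.
Hence |√t − √8| < |t − 8|/√8, which is < eps once |t − 8| < √8·eps.
Take delta = min(8, √8·eps). If 0 < |t − 8| < delta then t > 0 and |√t − √8| < |t − 8|/√8 < eps.

delta = min(8, √8·eps)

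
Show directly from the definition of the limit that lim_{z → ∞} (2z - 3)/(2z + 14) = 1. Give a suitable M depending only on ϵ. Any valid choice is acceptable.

Let ϵ > 0 be given. We seek M > 0 such that z > M implies |(2z - 3)/(2z + 14) − 1| < ϵ.
(2z - 3)/(2z + 14) − 1 = (2(2z - 3) − 2(2z + 14)) / (2(2z + 14)) = -34/(2(2z + 14)).
For z > 0 we have 2z + 14 > 2z, so |(2z - 3)/(2z + 14) − 1| = 34/(2(2z + 14)) < 34/(2·2z) = (17/2)/z.
Thus |(2z - 3)/(2z + 14) − 1| < ϵ whenever z > (17/2)/ϵ.
Take M = (17/2)/ϵ. If z > M then |(2z - 3)/(2z + 14) − 1| < (17/2)/z < ϵ.

M = (17/2)/ϵ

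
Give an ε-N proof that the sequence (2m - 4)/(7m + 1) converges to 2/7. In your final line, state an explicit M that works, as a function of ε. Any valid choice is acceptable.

M = (30/49)/ε

Suppose ε > 0. For m ≥ 1, |(2m - 4)/(7m + 1) − (2/7)| = |-30|/(7(7m + 1)) = 30/(7(7m + 1)).
Since 7m + 1 ≥ 7m for m ≥ 1, this is ≤ 30/(7·7m) = (30/49)/m.
So |(2m - 4)/(7m + 1) − (2/7)| < ε whenever m > (30/49)/ε.
Take M = (30/49)/ε. If m > M then |(2m - 4)/(7m + 1) − (2/7)| ≤ (30/49)/m < ε.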